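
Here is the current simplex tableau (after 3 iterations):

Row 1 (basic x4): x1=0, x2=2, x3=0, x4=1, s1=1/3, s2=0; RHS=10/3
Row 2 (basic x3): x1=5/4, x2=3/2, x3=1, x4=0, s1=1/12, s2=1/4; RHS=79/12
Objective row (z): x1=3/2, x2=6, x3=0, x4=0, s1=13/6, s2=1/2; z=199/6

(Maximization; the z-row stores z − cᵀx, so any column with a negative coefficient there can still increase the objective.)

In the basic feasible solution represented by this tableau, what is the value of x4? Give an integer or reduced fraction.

10/3

x4 is basic (row 1); its value is the RHS of that row: 10/3.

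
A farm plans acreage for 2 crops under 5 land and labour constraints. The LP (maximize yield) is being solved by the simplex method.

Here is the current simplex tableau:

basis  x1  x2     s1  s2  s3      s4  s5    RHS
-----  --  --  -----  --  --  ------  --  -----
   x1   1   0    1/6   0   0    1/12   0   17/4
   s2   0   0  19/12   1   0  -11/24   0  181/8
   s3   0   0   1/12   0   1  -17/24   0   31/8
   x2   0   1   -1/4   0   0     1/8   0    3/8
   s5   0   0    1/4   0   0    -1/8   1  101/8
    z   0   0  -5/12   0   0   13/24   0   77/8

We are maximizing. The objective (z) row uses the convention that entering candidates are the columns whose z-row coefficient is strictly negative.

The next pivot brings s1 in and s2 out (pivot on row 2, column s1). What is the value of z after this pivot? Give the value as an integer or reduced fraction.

296/19

Minimum ratio for s1: (181/8)/(19/12) = 543/38.
z changes by −(z-row coeff of s1)·ratio = −(-5/12)·(543/38) = 905/152.
New z = 77/8 + (905/152) = 296/19.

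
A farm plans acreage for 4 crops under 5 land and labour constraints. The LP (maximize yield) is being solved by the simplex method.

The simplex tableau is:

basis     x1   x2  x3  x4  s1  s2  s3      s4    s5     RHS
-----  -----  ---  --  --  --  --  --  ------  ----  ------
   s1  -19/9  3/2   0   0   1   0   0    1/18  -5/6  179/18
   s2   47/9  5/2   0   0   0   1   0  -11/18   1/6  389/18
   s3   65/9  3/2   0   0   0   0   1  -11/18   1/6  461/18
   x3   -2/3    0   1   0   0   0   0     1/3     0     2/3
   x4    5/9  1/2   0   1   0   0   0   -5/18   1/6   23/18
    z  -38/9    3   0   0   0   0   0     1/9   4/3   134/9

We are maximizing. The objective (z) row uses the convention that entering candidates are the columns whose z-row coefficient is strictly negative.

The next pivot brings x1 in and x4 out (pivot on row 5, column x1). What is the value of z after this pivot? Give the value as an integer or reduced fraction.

123/5

Minimum ratio for x1: (23/18)/(5/9) = 23/10.
z changes by −(z-row coeff of x1)·ratio = −(-38/9)·(23/10) = 437/45.
New z = 134/9 + (437/45) = 123/5.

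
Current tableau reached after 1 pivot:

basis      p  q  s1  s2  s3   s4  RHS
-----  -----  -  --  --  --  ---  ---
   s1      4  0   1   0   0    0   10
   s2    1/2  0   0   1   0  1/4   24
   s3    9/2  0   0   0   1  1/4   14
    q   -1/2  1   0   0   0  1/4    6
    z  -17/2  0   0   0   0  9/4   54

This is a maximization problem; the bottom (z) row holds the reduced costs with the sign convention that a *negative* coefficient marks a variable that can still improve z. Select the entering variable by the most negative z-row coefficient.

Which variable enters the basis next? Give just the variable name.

p

Objective-row coefficients: p: -17/2, q: 0, s1: 0, s2: 0, s3: 0, s4: 9/4.
The most negative is -17/2 in column p, so p enters.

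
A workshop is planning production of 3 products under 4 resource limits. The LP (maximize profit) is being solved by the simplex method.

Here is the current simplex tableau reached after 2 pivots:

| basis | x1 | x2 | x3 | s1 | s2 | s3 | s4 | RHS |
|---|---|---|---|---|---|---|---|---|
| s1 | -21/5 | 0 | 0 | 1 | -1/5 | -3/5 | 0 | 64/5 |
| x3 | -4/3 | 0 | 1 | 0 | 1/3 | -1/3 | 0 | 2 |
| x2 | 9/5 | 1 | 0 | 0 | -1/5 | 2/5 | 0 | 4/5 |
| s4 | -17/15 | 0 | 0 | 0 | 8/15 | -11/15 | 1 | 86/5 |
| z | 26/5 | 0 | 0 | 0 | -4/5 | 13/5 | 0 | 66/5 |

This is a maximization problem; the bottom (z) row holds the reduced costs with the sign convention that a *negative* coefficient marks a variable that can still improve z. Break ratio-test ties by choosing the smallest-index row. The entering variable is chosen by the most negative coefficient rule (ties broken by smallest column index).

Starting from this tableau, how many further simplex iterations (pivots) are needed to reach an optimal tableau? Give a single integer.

pivot: s2 in, x3 out → z = 18
No improving column remains; optimal.

1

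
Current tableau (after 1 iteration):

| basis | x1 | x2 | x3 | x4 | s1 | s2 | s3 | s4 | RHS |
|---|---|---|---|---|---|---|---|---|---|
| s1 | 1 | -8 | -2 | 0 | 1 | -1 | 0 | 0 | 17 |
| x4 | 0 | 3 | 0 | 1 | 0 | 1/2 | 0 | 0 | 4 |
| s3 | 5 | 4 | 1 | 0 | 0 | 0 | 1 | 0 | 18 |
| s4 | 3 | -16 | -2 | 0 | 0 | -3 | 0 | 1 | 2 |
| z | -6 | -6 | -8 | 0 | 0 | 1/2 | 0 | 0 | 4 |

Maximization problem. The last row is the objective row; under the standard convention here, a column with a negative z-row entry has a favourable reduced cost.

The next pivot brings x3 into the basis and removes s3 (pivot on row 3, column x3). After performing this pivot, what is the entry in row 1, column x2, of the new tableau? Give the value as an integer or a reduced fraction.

Pivot element is row 3, column x3: 1.
Normalize row 3: new (row 3, x2) = 4/1 = 4.
row 1 ← row 1 − (-2)·(new row 3): -8 − (-2)·4 = 0.

0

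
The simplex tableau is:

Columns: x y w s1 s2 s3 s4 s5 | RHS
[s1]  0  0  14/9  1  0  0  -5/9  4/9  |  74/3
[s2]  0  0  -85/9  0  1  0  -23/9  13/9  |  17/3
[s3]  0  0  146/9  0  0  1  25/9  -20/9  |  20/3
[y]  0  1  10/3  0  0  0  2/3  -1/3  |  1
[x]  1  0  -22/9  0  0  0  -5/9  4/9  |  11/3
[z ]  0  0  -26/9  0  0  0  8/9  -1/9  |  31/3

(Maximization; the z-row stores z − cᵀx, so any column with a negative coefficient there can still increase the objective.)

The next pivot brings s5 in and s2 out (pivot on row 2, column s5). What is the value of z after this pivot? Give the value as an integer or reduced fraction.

140/13

Minimum ratio for s5: (17/3)/(13/9) = 51/13.
z changes by −(z-row coeff of s5)·ratio = −(-1/9)·(51/13) = 17/39.
New z = 31/3 + (17/39) = 140/13.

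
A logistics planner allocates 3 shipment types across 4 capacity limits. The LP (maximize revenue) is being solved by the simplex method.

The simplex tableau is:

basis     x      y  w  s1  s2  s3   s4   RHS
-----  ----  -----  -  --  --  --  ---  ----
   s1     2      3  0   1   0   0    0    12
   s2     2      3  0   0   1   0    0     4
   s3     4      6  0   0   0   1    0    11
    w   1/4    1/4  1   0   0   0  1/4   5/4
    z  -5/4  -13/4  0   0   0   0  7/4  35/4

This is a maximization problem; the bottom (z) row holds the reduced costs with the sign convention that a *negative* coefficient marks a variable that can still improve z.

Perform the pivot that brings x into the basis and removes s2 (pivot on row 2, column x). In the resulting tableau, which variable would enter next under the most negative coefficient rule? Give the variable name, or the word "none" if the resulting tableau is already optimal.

y

Pivot element 2. New z-row = old z-row − (-5/4)·(row 2/2).
Updated z-row coefficients: x: 0, y: -11/8, w: 0, s1: 0, s2: 5/8, s3: 0, s4: 7/4.
The most negative is -11/8 in column y, so y would enter next.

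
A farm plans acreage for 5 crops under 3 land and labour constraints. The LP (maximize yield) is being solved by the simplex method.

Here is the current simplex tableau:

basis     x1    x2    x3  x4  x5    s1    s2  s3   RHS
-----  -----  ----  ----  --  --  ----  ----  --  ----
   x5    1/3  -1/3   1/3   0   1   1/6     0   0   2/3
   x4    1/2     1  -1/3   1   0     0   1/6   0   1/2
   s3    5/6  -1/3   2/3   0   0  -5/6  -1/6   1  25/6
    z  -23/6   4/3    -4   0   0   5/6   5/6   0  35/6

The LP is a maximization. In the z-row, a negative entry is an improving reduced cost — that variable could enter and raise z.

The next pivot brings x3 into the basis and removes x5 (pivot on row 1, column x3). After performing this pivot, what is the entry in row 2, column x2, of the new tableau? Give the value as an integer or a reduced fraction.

Pivot element is row 1, column x3: 1/3.
Normalize row 1: new (row 1, x2) = (-1/3)/(1/3) = -1.
row 2 ← row 2 − (-1/3)·(new row 1): 1 − (-1/3)·(-1) = 2/3.

2/3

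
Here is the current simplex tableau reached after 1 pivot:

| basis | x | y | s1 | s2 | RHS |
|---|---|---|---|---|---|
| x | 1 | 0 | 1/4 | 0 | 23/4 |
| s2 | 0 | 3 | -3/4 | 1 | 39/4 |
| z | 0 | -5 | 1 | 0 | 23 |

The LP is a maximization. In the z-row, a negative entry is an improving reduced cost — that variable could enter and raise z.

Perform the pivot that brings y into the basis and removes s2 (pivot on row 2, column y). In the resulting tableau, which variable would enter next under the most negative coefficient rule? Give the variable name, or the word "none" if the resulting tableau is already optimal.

s1

Pivot element 3. New z-row = old z-row − (-5)·(row 2/3).
Updated z-row coefficients: x: 0, y: 0, s1: -1/4, s2: 5/3.
The most negative is -1/4 in column s1, so s1 would enter next.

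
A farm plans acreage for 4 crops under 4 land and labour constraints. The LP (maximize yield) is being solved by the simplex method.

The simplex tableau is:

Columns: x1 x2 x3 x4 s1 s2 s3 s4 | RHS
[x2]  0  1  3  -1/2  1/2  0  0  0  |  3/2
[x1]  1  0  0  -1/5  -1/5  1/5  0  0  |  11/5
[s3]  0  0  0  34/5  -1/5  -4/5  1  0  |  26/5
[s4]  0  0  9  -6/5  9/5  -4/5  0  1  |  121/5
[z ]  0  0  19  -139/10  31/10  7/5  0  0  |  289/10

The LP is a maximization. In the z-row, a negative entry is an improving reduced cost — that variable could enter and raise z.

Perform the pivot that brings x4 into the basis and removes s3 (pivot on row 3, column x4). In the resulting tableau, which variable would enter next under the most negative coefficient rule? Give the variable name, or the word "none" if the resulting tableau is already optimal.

s2

Pivot element 34/5. New z-row = old z-row − (-139/10)·(row 3/(34/5)).
Updated z-row coefficients: x1: 0, x2: 0, x3: 19, x4: 0, s1: 183/68, s2: -4/17, s3: 139/68, s4: 0.
The most negative is -4/17 in column s2, so s2 would enter next.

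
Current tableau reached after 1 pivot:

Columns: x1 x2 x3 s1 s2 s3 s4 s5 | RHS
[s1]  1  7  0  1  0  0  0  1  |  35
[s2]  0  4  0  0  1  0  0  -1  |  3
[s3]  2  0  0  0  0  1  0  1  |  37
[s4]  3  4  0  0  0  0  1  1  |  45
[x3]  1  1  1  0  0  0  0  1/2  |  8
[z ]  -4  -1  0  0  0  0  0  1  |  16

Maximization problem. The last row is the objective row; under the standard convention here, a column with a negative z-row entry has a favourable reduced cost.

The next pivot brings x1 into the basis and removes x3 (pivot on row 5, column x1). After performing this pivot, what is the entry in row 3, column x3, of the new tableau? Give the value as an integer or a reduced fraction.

-2

Pivot element is row 5, column x1: 1.
Normalize row 5: new (row 5, x3) = 1/1 = 1.
row 3 ← row 3 − 2·(new row 5): 0 − 2·1 = -2.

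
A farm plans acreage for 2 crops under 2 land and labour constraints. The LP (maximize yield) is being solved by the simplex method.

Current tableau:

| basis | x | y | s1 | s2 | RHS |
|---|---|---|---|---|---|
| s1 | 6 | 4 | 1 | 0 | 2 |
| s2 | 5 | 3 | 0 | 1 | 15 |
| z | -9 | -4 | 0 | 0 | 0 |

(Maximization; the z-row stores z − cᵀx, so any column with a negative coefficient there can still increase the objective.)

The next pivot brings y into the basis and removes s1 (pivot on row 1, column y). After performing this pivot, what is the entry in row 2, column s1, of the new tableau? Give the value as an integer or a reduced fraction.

-3/4

Pivot element is row 1, column y: 4.
Normalize row 1: new (row 1, s1) = 1/4 = 1/4.
row 2 ← row 2 − 3·(new row 1): 0 − 3·(1/4) = -3/4.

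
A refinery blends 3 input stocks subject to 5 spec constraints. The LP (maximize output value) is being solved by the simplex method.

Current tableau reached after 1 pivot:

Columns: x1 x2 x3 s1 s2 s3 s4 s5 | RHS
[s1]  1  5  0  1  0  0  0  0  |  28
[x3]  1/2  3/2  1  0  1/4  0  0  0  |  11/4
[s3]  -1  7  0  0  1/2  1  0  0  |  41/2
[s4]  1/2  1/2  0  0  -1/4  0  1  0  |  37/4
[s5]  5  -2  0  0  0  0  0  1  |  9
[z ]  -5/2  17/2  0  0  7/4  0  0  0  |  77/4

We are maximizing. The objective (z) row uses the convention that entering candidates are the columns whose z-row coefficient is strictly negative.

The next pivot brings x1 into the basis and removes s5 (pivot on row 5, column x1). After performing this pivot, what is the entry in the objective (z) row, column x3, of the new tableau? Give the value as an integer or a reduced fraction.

Pivot element is row 5, column x1: 5.
Normalize row 5: new (row 5, x3) = 0/5 = 0.
z-row ← z-row − (-5/2)·(new row 5): 0 − (-5/2)·0 = 0.

0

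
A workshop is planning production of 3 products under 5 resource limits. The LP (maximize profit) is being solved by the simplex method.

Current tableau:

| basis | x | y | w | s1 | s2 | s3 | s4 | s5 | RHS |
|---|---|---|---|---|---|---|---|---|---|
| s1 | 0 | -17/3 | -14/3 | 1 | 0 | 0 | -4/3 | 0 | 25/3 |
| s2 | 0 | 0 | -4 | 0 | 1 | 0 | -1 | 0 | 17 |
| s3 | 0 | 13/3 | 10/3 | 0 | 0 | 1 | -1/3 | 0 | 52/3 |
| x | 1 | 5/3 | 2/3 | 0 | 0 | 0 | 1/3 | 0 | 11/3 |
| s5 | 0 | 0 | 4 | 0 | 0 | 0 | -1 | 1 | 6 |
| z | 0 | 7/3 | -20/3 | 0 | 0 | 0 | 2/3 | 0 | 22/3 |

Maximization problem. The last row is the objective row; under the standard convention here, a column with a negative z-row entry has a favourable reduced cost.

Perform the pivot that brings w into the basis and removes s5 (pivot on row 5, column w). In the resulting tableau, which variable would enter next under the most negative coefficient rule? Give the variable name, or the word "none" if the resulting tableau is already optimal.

s4

Pivot element 4. New z-row = old z-row − (-20/3)·(row 5/4).
Updated z-row coefficients: x: 0, y: 7/3, w: 0, s1: 0, s2: 0, s3: 0, s4: -1, s5: 5/3.
The most negative is -1 in column s4, so s4 would enter next.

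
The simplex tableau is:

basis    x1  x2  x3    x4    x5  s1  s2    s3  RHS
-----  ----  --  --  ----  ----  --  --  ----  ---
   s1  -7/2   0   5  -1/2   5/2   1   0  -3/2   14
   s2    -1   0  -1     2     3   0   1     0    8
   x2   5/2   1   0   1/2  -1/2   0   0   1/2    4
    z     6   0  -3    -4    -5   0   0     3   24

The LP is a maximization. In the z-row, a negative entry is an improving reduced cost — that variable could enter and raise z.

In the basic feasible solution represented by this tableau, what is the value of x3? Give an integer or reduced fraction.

x3 is nonbasic (not in the basis column), so its value in the current BFS is 0.

0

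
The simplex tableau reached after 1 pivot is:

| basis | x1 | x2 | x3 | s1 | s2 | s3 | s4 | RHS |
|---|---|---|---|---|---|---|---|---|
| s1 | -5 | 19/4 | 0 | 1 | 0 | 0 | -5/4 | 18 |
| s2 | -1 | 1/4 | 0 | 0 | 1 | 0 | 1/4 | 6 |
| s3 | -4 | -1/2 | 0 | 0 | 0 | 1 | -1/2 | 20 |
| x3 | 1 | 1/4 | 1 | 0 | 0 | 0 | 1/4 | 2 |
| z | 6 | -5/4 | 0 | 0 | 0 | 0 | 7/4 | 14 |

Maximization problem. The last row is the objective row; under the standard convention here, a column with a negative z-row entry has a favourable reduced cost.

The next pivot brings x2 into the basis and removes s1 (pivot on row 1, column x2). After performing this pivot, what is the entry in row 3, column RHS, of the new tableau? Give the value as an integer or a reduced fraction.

Pivot element is row 1, column x2: 19/4.
Normalize row 1: new (row 1, RHS) = 18/(19/4) = 72/19.
row 3 ← row 3 − (-1/2)·(new row 1): 20 − (-1/2)·(72/19) = 416/19.

416/19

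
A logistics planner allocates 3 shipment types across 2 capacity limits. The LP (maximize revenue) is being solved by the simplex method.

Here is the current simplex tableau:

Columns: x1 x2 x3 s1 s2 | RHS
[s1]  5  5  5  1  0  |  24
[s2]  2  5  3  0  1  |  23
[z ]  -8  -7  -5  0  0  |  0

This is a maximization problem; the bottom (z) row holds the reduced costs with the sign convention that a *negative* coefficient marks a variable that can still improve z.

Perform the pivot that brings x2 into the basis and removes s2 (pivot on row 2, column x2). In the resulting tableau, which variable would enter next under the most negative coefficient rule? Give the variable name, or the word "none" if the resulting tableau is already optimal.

x1

Pivot element 5. New z-row = old z-row − (-7)·(row 2/5).
Updated z-row coefficients: x1: -26/5, x2: 0, x3: -4/5, s1: 0, s2: 7/5.
The most negative is -26/5 in column x1, so x1 would enter next.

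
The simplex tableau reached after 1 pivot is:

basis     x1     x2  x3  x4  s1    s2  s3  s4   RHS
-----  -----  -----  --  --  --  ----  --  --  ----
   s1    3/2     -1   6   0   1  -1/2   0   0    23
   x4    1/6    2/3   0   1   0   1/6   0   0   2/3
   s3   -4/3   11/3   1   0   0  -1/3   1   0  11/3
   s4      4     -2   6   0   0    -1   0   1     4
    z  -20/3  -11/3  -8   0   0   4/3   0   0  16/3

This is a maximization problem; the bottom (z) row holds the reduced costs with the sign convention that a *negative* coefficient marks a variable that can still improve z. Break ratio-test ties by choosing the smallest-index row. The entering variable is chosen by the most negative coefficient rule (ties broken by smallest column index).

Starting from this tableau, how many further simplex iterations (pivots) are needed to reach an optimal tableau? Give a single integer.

pivot: x3 in, s4 out → z = 32/3
pivot: x2 in, s3 out → z = 185/12
pivot: x1 in, x4 out → z = 203/12
No improving column remains; optimal.

3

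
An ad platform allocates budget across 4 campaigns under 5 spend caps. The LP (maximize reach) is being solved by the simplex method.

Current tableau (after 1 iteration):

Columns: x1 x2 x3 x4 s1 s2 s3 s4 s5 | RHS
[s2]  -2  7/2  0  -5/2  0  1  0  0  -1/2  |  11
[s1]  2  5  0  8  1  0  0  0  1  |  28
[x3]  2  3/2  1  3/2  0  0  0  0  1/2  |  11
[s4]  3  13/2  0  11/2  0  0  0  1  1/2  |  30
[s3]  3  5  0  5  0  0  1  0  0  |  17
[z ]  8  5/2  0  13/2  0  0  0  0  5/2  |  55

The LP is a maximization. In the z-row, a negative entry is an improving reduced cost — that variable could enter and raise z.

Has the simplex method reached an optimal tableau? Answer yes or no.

No objective-row coefficient is strictly negative, so no entering variable exists; the tableau is optimal.

yes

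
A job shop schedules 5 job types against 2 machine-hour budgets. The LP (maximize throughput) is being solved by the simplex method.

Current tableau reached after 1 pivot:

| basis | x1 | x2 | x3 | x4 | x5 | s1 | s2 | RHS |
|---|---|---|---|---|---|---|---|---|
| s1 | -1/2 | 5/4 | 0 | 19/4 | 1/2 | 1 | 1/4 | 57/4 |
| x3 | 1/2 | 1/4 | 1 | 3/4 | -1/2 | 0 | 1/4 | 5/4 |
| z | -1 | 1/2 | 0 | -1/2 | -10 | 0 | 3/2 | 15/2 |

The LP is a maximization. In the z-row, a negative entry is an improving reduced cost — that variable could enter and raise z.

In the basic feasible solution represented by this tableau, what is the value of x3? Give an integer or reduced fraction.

x3 is basic (row 2); its value is the RHS of that row: 5/4.

5/4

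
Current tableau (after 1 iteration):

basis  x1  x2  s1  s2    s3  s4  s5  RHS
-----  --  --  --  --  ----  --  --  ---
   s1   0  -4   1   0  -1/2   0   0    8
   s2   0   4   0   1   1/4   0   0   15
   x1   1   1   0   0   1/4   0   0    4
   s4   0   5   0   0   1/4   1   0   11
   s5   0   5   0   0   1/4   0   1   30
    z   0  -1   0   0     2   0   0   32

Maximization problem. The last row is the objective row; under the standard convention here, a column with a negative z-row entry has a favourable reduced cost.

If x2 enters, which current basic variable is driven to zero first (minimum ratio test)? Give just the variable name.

s4

Ratios: row 1 (s1): entry -4 ≤ 0, skip; row 2 (s2): 15/4 = 15/4; row 3 (x1): 4/1 = 4; row 4 (s4): 11/5 = 11/5; row 5 (s5): 30/5 = 6.
Minimum ratio 11/5 is in the s4 row, so s4 leaves.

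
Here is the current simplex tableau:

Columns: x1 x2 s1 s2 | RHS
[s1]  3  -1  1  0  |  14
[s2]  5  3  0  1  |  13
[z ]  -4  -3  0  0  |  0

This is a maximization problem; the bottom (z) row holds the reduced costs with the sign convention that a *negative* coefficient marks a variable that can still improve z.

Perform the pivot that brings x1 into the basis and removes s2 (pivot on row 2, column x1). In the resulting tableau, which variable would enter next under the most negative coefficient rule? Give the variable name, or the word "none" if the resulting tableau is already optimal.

x2

Pivot element 5. New z-row = old z-row − (-4)·(row 2/5).
Updated z-row coefficients: x1: 0, x2: -3/5, s1: 0, s2: 4/5.
The most negative is -3/5 in column x2, so x2 would enter next.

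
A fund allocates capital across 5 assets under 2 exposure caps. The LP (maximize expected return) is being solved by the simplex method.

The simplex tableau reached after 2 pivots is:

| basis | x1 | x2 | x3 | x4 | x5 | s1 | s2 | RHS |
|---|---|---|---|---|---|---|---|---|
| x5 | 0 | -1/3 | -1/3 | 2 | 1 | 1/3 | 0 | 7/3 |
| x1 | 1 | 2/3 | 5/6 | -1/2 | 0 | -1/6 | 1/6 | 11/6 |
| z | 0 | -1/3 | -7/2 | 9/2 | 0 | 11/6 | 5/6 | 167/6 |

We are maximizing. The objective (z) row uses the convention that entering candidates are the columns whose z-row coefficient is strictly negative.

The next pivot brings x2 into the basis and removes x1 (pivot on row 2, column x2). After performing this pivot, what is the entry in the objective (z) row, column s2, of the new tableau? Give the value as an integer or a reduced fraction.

Pivot element is row 2, column x2: 2/3.
Normalize row 2: new (row 2, s2) = (1/6)/(2/3) = 1/4.
z-row ← z-row − (-1/3)·(new row 2): 5/6 − (-1/3)·(1/4) = 11/12.

11/12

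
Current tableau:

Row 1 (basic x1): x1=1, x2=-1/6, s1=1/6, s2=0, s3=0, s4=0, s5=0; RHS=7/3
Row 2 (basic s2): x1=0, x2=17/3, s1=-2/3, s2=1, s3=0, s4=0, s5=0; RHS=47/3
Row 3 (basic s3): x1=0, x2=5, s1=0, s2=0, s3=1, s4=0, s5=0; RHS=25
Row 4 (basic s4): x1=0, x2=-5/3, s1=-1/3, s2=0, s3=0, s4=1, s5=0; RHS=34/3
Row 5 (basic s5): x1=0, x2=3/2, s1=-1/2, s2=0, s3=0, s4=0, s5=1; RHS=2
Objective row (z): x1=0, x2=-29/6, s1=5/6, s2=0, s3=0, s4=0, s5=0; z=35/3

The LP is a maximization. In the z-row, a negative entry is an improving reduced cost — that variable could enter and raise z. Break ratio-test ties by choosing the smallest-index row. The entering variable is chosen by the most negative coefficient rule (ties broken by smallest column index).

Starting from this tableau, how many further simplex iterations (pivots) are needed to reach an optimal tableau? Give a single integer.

pivot: x2 in, s5 out → z = 163/9
pivot: s1 in, s2 out → z = 256/11
No improving column remains; optimal.

2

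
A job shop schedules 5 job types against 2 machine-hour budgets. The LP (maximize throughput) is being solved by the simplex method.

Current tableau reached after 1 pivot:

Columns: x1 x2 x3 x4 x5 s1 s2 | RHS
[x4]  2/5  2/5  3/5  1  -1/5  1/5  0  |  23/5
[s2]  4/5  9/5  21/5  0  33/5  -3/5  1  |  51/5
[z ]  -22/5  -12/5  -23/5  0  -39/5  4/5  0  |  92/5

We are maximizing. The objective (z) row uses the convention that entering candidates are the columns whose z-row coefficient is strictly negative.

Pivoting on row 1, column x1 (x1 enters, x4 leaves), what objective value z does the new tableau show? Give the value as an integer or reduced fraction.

69

Minimum ratio for x1: (23/5)/(2/5) = 23/2.
z changes by −(z-row coeff of x1)·ratio = −(-22/5)·(23/2) = 253/5.
New z = 92/5 + (253/5) = 69.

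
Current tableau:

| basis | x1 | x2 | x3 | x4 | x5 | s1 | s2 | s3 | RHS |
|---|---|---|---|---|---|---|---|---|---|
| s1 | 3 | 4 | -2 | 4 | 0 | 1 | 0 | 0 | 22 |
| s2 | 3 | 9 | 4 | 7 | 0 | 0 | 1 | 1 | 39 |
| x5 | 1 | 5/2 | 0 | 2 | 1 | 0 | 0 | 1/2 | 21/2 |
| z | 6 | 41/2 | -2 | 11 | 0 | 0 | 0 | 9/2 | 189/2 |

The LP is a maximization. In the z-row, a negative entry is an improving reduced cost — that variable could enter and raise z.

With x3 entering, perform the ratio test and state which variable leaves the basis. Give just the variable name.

s2

Ratios: row 1 (s1): entry -2 ≤ 0, skip; row 2 (s2): 39/4 = 39/4; row 3 (x5): entry 0 ≤ 0, skip.
Minimum ratio 39/4 is in the s2 row, so s2 leaves.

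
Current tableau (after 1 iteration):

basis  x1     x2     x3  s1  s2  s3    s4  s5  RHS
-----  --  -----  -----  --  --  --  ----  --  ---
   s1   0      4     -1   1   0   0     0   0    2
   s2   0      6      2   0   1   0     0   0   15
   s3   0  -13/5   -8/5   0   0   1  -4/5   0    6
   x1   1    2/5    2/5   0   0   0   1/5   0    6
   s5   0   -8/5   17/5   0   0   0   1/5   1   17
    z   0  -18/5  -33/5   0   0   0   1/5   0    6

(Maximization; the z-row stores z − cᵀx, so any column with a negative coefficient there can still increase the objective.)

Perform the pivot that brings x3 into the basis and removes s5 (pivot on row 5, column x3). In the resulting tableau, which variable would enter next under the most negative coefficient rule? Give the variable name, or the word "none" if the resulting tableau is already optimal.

Pivot element 17/5. New z-row = old z-row − (-33/5)·(row 5/(17/5)).
Updated z-row coefficients: x1: 0, x2: -114/17, x3: 0, s1: 0, s2: 0, s3: 0, s4: 10/17, s5: 33/17.
The most negative is -114/17 in column x2, so x2 would enter next.

x2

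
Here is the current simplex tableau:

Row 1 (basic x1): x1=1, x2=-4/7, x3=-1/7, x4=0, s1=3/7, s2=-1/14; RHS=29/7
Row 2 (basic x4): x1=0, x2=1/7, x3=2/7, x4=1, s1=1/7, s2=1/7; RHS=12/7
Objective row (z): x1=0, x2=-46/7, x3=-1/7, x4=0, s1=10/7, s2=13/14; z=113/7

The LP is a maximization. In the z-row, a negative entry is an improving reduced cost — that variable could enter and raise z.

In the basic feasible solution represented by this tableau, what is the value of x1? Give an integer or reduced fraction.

29/7

x1 is basic (row 1); its value is the RHS of that row: 29/7.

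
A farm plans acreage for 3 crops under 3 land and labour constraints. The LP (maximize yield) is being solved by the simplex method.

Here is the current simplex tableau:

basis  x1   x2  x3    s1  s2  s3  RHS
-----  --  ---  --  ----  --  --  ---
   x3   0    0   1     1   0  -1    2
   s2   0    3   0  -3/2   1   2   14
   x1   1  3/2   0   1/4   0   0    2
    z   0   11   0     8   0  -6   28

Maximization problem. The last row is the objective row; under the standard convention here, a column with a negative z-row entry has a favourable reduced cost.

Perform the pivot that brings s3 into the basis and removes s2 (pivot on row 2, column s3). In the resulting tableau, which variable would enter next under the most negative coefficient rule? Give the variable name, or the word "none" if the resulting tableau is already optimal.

Pivot element 2. New z-row = old z-row − (-6)·(row 2/2).
Updated z-row coefficients: x1: 0, x2: 20, x3: 0, s1: 7/2, s2: 3, s3: 0.
No coefficient is strictly negative; the tableau after this pivot is optimal.

none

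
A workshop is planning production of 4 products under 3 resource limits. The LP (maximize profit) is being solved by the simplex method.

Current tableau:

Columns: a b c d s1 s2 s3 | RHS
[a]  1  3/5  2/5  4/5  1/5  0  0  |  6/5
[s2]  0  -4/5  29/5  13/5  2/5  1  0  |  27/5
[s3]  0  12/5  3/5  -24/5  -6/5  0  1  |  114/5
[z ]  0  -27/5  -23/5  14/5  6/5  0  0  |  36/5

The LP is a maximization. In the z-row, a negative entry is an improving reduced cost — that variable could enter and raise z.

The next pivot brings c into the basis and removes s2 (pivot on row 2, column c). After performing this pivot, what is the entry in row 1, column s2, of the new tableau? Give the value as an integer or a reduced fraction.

-2/29

Pivot element is row 2, column c: 29/5.
Normalize row 2: new (row 2, s2) = 1/(29/5) = 5/29.
row 1 ← row 1 − (2/5)·(new row 2): 0 − (2/5)·(5/29) = -2/29.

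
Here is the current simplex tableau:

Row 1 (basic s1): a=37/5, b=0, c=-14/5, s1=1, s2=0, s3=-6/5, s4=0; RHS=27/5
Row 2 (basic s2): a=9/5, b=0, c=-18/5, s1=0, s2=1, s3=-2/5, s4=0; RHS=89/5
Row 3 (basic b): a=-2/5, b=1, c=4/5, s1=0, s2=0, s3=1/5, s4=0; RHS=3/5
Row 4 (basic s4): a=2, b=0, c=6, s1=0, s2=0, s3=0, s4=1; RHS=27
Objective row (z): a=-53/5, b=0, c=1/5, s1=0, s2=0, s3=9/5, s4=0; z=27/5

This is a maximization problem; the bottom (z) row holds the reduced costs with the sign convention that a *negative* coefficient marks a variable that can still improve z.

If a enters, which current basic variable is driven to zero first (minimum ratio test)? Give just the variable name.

s1

Ratios: row 1 (s1): (27/5)/(37/5) = 27/37; row 2 (s2): (89/5)/(9/5) = 89/9; row 3 (b): entry -2/5 ≤ 0, skip; row 4 (s4): 27/2 = 27/2.
Minimum ratio 27/37 is in the s1 row, so s1 leaves.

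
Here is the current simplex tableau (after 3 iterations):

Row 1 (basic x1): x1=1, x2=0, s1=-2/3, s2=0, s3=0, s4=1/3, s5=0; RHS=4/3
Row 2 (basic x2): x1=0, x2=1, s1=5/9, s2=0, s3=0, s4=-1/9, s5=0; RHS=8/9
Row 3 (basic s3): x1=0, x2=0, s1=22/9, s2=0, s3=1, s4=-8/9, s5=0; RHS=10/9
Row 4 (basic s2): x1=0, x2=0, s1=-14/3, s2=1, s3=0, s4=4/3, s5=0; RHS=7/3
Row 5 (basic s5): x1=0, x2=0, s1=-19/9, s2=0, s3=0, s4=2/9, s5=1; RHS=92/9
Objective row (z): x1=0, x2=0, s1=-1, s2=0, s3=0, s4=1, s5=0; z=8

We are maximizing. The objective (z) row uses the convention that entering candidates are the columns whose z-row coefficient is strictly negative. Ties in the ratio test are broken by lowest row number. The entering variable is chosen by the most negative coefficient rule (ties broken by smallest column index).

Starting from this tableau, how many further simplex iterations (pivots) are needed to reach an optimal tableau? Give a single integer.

pivot: s1 in, s3 out → z = 93/11
No improving column remains; optimal.

1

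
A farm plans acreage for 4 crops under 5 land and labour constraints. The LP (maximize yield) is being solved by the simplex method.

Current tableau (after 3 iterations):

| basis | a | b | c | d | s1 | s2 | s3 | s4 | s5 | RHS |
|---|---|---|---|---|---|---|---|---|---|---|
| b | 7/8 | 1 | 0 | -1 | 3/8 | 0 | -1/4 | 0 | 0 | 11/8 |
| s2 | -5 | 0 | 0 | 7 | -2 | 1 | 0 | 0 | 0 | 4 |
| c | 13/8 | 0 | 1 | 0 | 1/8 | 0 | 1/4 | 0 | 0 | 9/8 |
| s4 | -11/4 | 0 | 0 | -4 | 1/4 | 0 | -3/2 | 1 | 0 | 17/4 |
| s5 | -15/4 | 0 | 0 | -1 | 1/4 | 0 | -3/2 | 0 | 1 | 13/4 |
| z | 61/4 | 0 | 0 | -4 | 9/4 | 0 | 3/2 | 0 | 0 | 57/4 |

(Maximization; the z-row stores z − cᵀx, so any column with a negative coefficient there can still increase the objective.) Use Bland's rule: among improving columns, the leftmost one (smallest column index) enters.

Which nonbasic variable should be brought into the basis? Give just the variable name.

d

Objective-row coefficients: a: 61/4, b: 0, c: 0, d: -4, s1: 9/4, s2: 0, s3: 3/2, s4: 0, s5: 0.
Improving columns: d. Bland's rule picks the smallest column index → d.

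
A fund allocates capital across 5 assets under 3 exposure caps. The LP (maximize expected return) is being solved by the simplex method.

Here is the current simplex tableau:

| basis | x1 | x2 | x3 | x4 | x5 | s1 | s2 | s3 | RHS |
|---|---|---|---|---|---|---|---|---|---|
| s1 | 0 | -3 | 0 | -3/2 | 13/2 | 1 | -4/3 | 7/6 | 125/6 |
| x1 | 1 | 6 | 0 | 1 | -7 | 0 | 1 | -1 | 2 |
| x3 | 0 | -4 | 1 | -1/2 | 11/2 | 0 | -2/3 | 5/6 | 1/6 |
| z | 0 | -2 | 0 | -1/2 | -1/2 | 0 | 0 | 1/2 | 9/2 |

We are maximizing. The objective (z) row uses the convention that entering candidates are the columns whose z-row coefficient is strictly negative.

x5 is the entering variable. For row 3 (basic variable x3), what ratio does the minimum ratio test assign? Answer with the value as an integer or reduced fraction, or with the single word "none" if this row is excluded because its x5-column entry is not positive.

Ratio = RHS / (x5 entry) = (1/6) / (11/2) = 1/33.

1/33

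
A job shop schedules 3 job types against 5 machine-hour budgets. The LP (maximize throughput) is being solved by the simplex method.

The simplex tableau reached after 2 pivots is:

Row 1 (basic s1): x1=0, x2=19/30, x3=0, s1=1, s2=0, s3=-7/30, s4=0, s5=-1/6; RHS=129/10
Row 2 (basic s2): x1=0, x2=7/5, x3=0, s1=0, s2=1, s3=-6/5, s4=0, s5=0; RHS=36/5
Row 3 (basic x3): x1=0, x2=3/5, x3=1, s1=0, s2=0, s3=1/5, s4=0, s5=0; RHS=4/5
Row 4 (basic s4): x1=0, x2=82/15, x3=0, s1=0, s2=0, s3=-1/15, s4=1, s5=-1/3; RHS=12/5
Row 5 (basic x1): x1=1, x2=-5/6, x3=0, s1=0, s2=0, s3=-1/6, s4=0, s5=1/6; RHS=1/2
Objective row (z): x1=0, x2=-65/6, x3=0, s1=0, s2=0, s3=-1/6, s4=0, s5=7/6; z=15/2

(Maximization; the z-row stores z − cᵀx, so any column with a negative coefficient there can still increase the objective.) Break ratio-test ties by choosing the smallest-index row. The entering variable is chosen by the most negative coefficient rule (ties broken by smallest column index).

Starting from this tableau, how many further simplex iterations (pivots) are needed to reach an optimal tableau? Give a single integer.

2

pivot: x2 in, s4 out → z = 1005/82
pivot: s3 in, x3 out → z = 443/34
No improving column remains; optimal.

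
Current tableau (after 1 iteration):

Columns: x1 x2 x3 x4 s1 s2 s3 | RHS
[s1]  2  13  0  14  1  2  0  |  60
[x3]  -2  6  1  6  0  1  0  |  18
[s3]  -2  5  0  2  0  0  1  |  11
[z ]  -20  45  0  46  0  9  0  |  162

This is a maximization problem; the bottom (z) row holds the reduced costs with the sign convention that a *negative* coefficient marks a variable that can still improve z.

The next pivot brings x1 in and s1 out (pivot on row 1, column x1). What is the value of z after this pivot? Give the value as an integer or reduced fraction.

762

Minimum ratio for x1: 60/2 = 30.
z changes by −(z-row coeff of x1)·ratio = −(-20)·30 = 600.
New z = 162 + 600 = 762.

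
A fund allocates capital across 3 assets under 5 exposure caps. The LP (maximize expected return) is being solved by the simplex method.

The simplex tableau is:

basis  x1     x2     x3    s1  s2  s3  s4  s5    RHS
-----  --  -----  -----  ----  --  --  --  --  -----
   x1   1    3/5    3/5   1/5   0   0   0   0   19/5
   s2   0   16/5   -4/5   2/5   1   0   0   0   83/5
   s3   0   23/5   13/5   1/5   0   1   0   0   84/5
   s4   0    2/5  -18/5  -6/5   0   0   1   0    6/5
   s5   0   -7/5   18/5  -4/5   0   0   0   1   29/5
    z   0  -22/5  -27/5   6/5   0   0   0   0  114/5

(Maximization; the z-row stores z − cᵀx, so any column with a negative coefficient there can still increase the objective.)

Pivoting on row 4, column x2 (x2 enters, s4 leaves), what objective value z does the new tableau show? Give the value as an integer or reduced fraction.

36

Minimum ratio for x2: (6/5)/(2/5) = 3.
z changes by −(z-row coeff of x2)·ratio = −(-22/5)·3 = 66/5.
New z = 114/5 + (66/5) = 36.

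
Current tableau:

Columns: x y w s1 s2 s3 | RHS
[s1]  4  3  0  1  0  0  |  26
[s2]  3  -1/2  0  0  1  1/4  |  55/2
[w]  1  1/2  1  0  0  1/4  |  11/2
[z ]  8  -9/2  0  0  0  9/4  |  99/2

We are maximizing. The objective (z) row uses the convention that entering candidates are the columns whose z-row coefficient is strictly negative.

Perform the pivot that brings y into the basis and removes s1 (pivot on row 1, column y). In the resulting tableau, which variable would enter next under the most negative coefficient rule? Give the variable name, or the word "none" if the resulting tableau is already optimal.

none

Pivot element 3. New z-row = old z-row − (-9/2)·(row 1/3).
Updated z-row coefficients: x: 14, y: 0, w: 0, s1: 3/2, s2: 0, s3: 9/4.
No coefficient is strictly negative; the tableau after this pivot is optimal.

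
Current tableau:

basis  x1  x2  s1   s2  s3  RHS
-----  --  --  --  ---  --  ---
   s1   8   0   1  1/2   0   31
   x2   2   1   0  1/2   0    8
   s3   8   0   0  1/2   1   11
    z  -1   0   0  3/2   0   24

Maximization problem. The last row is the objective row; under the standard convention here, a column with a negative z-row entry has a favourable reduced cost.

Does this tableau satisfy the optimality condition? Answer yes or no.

no

Column x1 has objective-row coefficient -1, which is negative; an improving pivot exists, so not yet optimal.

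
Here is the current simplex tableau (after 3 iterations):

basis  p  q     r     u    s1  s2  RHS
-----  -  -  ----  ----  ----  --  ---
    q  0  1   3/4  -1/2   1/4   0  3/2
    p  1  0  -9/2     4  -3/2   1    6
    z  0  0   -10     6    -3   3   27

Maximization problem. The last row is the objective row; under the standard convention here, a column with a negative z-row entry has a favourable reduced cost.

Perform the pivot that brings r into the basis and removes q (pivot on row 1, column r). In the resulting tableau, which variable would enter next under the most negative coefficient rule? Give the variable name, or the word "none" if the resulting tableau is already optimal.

Pivot element 3/4. New z-row = old z-row − (-10)·(row 1/(3/4)).
Updated z-row coefficients: p: 0, q: 40/3, r: 0, u: -2/3, s1: 1/3, s2: 3.
The most negative is -2/3 in column u, so u would enter next.

u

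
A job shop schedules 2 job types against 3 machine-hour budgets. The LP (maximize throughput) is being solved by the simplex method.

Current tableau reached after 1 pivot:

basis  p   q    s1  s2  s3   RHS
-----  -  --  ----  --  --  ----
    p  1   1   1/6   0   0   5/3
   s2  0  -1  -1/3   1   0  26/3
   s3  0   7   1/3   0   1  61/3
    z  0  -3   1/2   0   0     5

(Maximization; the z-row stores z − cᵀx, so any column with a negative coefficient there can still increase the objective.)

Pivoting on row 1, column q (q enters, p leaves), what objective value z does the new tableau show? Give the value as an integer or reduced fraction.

Minimum ratio for q: (5/3)/1 = 5/3.
z changes by −(z-row coeff of q)·ratio = −(-3)·(5/3) = 5.
New z = 5 + 5 = 10.

10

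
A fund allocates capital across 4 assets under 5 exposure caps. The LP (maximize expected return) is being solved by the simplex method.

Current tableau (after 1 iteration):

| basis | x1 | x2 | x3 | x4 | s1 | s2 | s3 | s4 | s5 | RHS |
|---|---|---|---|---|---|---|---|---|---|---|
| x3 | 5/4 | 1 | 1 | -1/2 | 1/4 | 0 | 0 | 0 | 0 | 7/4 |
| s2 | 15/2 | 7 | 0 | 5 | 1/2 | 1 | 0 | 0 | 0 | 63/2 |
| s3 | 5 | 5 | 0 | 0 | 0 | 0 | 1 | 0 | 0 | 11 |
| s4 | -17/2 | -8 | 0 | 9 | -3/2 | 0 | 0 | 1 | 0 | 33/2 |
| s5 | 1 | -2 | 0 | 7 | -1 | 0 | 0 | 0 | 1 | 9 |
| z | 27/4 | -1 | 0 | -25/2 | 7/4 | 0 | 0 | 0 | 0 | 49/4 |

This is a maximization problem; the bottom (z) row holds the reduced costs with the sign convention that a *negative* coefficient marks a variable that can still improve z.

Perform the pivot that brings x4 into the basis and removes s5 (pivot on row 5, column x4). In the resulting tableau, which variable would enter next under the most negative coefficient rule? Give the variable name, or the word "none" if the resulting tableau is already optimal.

x2

Pivot element 7. New z-row = old z-row − (-25/2)·(row 5/7).
Updated z-row coefficients: x1: 239/28, x2: -32/7, x3: 0, x4: 0, s1: -1/28, s2: 0, s3: 0, s4: 0, s5: 25/14.
The most negative is -32/7 in column x2, so x2 would enter next.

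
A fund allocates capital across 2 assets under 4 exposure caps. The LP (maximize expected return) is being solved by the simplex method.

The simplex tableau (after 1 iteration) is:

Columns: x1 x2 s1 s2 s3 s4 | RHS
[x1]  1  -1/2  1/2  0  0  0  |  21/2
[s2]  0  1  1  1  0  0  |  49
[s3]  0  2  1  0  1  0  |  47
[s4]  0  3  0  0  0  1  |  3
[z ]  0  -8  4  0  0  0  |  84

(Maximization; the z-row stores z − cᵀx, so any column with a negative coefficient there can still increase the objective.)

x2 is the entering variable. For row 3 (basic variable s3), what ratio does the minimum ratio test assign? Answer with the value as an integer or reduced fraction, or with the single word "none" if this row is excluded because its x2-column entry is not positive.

47/2

Ratio = RHS / (x2 entry) = 47 / 2 = 47/2.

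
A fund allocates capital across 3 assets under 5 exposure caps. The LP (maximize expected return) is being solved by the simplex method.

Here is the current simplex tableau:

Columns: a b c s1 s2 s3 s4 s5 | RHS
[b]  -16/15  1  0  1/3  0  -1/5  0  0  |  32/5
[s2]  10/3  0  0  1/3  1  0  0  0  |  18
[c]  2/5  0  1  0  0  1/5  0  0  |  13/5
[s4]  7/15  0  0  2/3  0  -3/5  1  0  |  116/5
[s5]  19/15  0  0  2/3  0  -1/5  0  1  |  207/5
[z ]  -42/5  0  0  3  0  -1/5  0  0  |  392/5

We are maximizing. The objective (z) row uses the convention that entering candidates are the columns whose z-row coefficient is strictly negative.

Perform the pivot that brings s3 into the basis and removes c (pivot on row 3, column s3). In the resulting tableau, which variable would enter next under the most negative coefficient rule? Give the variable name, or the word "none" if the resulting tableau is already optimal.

Pivot element 1/5. New z-row = old z-row − (-1/5)·(row 3/(1/5)).
Updated z-row coefficients: a: -8, b: 0, c: 1, s1: 3, s2: 0, s3: 0, s4: 0, s5: 0.
The most negative is -8 in column a, so a would enter next.

a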